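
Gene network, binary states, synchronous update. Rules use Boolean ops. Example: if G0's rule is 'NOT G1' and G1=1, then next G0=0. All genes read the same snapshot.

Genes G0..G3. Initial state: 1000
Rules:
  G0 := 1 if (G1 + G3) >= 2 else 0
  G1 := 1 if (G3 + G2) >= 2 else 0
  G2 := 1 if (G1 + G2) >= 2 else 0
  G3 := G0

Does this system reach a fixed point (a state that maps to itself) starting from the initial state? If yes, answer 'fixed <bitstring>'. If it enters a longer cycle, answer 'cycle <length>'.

Step 0: 1000
Step 1: G0=(0+0>=2)=0 G1=(0+0>=2)=0 G2=(0+0>=2)=0 G3=G0=1 -> 0001
Step 2: G0=(0+1>=2)=0 G1=(1+0>=2)=0 G2=(0+0>=2)=0 G3=G0=0 -> 0000
Step 3: G0=(0+0>=2)=0 G1=(0+0>=2)=0 G2=(0+0>=2)=0 G3=G0=0 -> 0000
Fixed point reached at step 2: 0000

Answer: fixed 0000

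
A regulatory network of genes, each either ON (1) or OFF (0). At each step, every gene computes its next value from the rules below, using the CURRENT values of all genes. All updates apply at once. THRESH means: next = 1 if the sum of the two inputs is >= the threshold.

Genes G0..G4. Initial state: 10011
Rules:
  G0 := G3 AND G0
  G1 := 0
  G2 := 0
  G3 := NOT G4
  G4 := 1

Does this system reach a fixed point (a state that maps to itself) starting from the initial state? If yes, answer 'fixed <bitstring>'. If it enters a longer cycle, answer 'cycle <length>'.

Step 0: 10011
Step 1: G0=G3&G0=1&1=1 G1=0(const) G2=0(const) G3=NOT G4=NOT 1=0 G4=1(const) -> 10001
Step 2: G0=G3&G0=0&1=0 G1=0(const) G2=0(const) G3=NOT G4=NOT 1=0 G4=1(const) -> 00001
Step 3: G0=G3&G0=0&0=0 G1=0(const) G2=0(const) G3=NOT G4=NOT 1=0 G4=1(const) -> 00001
Fixed point reached at step 2: 00001

Answer: fixed 00001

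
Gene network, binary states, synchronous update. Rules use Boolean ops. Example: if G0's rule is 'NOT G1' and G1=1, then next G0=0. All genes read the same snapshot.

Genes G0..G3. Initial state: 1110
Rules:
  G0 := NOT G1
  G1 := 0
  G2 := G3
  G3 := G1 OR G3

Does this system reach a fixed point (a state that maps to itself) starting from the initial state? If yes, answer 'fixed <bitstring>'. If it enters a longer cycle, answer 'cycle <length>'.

Answer: fixed 1011

Derivation:
Step 0: 1110
Step 1: G0=NOT G1=NOT 1=0 G1=0(const) G2=G3=0 G3=G1|G3=1|0=1 -> 0001
Step 2: G0=NOT G1=NOT 0=1 G1=0(const) G2=G3=1 G3=G1|G3=0|1=1 -> 1011
Step 3: G0=NOT G1=NOT 0=1 G1=0(const) G2=G3=1 G3=G1|G3=0|1=1 -> 1011
Fixed point reached at step 2: 1011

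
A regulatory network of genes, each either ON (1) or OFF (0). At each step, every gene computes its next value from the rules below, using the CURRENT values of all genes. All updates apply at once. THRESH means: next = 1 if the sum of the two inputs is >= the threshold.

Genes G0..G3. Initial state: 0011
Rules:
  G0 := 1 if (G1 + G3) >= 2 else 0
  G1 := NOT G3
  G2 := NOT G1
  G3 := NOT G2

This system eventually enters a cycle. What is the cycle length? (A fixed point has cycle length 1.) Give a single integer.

Answer: 6

Derivation:
Step 0: 0011
Step 1: G0=(0+1>=2)=0 G1=NOT G3=NOT 1=0 G2=NOT G1=NOT 0=1 G3=NOT G2=NOT 1=0 -> 0010
Step 2: G0=(0+0>=2)=0 G1=NOT G3=NOT 0=1 G2=NOT G1=NOT 0=1 G3=NOT G2=NOT 1=0 -> 0110
Step 3: G0=(1+0>=2)=0 G1=NOT G3=NOT 0=1 G2=NOT G1=NOT 1=0 G3=NOT G2=NOT 1=0 -> 0100
Step 4: G0=(1+0>=2)=0 G1=NOT G3=NOT 0=1 G2=NOT G1=NOT 1=0 G3=NOT G2=NOT 0=1 -> 0101
Step 5: G0=(1+1>=2)=1 G1=NOT G3=NOT 1=0 G2=NOT G1=NOT 1=0 G3=NOT G2=NOT 0=1 -> 1001
Step 6: G0=(0+1>=2)=0 G1=NOT G3=NOT 1=0 G2=NOT G1=NOT 0=1 G3=NOT G2=NOT 0=1 -> 0011
State from step 6 equals state from step 0 -> cycle length 6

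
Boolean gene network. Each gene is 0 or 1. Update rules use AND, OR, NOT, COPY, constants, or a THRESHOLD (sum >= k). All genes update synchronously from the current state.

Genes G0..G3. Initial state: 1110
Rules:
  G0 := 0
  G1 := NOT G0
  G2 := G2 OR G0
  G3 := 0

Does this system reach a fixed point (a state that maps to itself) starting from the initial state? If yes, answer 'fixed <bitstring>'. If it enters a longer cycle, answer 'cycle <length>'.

Answer: fixed 0110

Derivation:
Step 0: 1110
Step 1: G0=0(const) G1=NOT G0=NOT 1=0 G2=G2|G0=1|1=1 G3=0(const) -> 0010
Step 2: G0=0(const) G1=NOT G0=NOT 0=1 G2=G2|G0=1|0=1 G3=0(const) -> 0110
Step 3: G0=0(const) G1=NOT G0=NOT 0=1 G2=G2|G0=1|0=1 G3=0(const) -> 0110
Fixed point reached at step 2: 0110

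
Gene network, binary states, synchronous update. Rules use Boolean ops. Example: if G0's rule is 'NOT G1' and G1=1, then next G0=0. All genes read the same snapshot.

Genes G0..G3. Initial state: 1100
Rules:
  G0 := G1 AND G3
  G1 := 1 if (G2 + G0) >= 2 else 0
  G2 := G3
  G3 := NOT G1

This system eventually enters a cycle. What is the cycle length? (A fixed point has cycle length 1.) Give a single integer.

Step 0: 1100
Step 1: G0=G1&G3=1&0=0 G1=(0+1>=2)=0 G2=G3=0 G3=NOT G1=NOT 1=0 -> 0000
Step 2: G0=G1&G3=0&0=0 G1=(0+0>=2)=0 G2=G3=0 G3=NOT G1=NOT 0=1 -> 0001
Step 3: G0=G1&G3=0&1=0 G1=(0+0>=2)=0 G2=G3=1 G3=NOT G1=NOT 0=1 -> 0011
Step 4: G0=G1&G3=0&1=0 G1=(1+0>=2)=0 G2=G3=1 G3=NOT G1=NOT 0=1 -> 0011
State from step 4 equals state from step 3 -> cycle length 1

Answer: 1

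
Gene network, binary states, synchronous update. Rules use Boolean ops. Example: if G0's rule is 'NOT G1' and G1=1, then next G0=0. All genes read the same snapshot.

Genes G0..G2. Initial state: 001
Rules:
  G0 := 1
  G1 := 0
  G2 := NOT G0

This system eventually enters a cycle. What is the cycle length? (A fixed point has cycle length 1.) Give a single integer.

Answer: 1

Derivation:
Step 0: 001
Step 1: G0=1(const) G1=0(const) G2=NOT G0=NOT 0=1 -> 101
Step 2: G0=1(const) G1=0(const) G2=NOT G0=NOT 1=0 -> 100
Step 3: G0=1(const) G1=0(const) G2=NOT G0=NOT 1=0 -> 100
State from step 3 equals state from step 2 -> cycle length 1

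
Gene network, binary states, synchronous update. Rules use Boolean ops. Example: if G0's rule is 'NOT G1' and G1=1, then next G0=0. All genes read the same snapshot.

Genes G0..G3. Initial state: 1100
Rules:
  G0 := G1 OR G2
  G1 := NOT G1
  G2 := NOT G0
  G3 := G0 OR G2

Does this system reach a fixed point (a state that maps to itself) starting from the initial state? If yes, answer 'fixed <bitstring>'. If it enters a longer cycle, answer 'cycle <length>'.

Answer: cycle 4

Derivation:
Step 0: 1100
Step 1: G0=G1|G2=1|0=1 G1=NOT G1=NOT 1=0 G2=NOT G0=NOT 1=0 G3=G0|G2=1|0=1 -> 1001
Step 2: G0=G1|G2=0|0=0 G1=NOT G1=NOT 0=1 G2=NOT G0=NOT 1=0 G3=G0|G2=1|0=1 -> 0101
Step 3: G0=G1|G2=1|0=1 G1=NOT G1=NOT 1=0 G2=NOT G0=NOT 0=1 G3=G0|G2=0|0=0 -> 1010
Step 4: G0=G1|G2=0|1=1 G1=NOT G1=NOT 0=1 G2=NOT G0=NOT 1=0 G3=G0|G2=1|1=1 -> 1101
Step 5: G0=G1|G2=1|0=1 G1=NOT G1=NOT 1=0 G2=NOT G0=NOT 1=0 G3=G0|G2=1|0=1 -> 1001
Cycle of length 4 starting at step 1 -> no fixed point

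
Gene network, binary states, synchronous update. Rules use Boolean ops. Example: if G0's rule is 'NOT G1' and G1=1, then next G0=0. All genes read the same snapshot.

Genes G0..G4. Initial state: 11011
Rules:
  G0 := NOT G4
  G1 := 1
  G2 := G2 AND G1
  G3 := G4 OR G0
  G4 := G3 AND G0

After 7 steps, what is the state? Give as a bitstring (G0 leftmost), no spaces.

Step 1: G0=NOT G4=NOT 1=0 G1=1(const) G2=G2&G1=0&1=0 G3=G4|G0=1|1=1 G4=G3&G0=1&1=1 -> 01011
Step 2: G0=NOT G4=NOT 1=0 G1=1(const) G2=G2&G1=0&1=0 G3=G4|G0=1|0=1 G4=G3&G0=1&0=0 -> 01010
Step 3: G0=NOT G4=NOT 0=1 G1=1(const) G2=G2&G1=0&1=0 G3=G4|G0=0|0=0 G4=G3&G0=1&0=0 -> 11000
Step 4: G0=NOT G4=NOT 0=1 G1=1(const) G2=G2&G1=0&1=0 G3=G4|G0=0|1=1 G4=G3&G0=0&1=0 -> 11010
Step 5: G0=NOT G4=NOT 0=1 G1=1(const) G2=G2&G1=0&1=0 G3=G4|G0=0|1=1 G4=G3&G0=1&1=1 -> 11011
Step 6: G0=NOT G4=NOT 1=0 G1=1(const) G2=G2&G1=0&1=0 G3=G4|G0=1|1=1 G4=G3&G0=1&1=1 -> 01011
Step 7: G0=NOT G4=NOT 1=0 G1=1(const) G2=G2&G1=0&1=0 G3=G4|G0=1|0=1 G4=G3&G0=1&0=0 -> 01010

01010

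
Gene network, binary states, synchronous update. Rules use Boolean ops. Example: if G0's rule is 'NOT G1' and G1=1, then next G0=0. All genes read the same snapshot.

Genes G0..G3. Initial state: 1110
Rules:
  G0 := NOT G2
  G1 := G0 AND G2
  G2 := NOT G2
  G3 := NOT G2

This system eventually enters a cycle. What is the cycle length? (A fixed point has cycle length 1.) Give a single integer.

Answer: 2

Derivation:
Step 0: 1110
Step 1: G0=NOT G2=NOT 1=0 G1=G0&G2=1&1=1 G2=NOT G2=NOT 1=0 G3=NOT G2=NOT 1=0 -> 0100
Step 2: G0=NOT G2=NOT 0=1 G1=G0&G2=0&0=0 G2=NOT G2=NOT 0=1 G3=NOT G2=NOT 0=1 -> 1011
Step 3: G0=NOT G2=NOT 1=0 G1=G0&G2=1&1=1 G2=NOT G2=NOT 1=0 G3=NOT G2=NOT 1=0 -> 0100
State from step 3 equals state from step 1 -> cycle length 2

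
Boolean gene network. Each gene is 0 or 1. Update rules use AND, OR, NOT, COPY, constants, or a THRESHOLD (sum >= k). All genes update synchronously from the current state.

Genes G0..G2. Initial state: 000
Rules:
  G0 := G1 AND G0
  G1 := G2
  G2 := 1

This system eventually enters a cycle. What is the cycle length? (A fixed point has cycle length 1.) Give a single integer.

Step 0: 000
Step 1: G0=G1&G0=0&0=0 G1=G2=0 G2=1(const) -> 001
Step 2: G0=G1&G0=0&0=0 G1=G2=1 G2=1(const) -> 011
Step 3: G0=G1&G0=1&0=0 G1=G2=1 G2=1(const) -> 011
State from step 3 equals state from step 2 -> cycle length 1

Answer: 1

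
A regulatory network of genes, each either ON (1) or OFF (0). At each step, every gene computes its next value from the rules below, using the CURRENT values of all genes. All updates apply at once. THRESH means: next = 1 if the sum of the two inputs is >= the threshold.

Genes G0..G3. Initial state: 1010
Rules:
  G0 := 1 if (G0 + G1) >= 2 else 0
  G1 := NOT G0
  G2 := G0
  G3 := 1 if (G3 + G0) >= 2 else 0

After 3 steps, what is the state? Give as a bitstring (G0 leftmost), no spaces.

Step 1: G0=(1+0>=2)=0 G1=NOT G0=NOT 1=0 G2=G0=1 G3=(0+1>=2)=0 -> 0010
Step 2: G0=(0+0>=2)=0 G1=NOT G0=NOT 0=1 G2=G0=0 G3=(0+0>=2)=0 -> 0100
Step 3: G0=(0+1>=2)=0 G1=NOT G0=NOT 0=1 G2=G0=0 G3=(0+0>=2)=0 -> 0100

0100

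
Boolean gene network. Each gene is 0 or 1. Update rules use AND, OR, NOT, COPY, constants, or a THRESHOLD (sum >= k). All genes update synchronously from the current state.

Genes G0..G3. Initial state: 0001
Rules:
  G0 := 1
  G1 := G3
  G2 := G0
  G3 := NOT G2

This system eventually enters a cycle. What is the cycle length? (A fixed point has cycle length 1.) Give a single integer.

Step 0: 0001
Step 1: G0=1(const) G1=G3=1 G2=G0=0 G3=NOT G2=NOT 0=1 -> 1101
Step 2: G0=1(const) G1=G3=1 G2=G0=1 G3=NOT G2=NOT 0=1 -> 1111
Step 3: G0=1(const) G1=G3=1 G2=G0=1 G3=NOT G2=NOT 1=0 -> 1110
Step 4: G0=1(const) G1=G3=0 G2=G0=1 G3=NOT G2=NOT 1=0 -> 1010
Step 5: G0=1(const) G1=G3=0 G2=G0=1 G3=NOT G2=NOT 1=0 -> 1010
State from step 5 equals state from step 4 -> cycle length 1

Answer: 1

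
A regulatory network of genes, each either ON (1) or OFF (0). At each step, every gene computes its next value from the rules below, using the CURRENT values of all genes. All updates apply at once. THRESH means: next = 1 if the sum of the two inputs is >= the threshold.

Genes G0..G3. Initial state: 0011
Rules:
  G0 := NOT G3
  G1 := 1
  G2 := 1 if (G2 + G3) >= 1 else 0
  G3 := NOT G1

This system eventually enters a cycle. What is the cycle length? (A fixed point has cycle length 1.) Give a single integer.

Answer: 1

Derivation:
Step 0: 0011
Step 1: G0=NOT G3=NOT 1=0 G1=1(const) G2=(1+1>=1)=1 G3=NOT G1=NOT 0=1 -> 0111
Step 2: G0=NOT G3=NOT 1=0 G1=1(const) G2=(1+1>=1)=1 G3=NOT G1=NOT 1=0 -> 0110
Step 3: G0=NOT G3=NOT 0=1 G1=1(const) G2=(1+0>=1)=1 G3=NOT G1=NOT 1=0 -> 1110
Step 4: G0=NOT G3=NOT 0=1 G1=1(const) G2=(1+0>=1)=1 G3=NOT G1=NOT 1=0 -> 1110
State from step 4 equals state from step 3 -> cycle length 1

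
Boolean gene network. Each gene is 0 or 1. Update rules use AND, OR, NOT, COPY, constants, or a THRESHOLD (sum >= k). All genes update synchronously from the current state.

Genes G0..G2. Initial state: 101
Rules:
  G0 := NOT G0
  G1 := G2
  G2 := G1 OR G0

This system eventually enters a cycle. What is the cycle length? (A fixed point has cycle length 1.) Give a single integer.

Answer: 2

Derivation:
Step 0: 101
Step 1: G0=NOT G0=NOT 1=0 G1=G2=1 G2=G1|G0=0|1=1 -> 011
Step 2: G0=NOT G0=NOT 0=1 G1=G2=1 G2=G1|G0=1|0=1 -> 111
Step 3: G0=NOT G0=NOT 1=0 G1=G2=1 G2=G1|G0=1|1=1 -> 011
State from step 3 equals state from step 1 -> cycle length 2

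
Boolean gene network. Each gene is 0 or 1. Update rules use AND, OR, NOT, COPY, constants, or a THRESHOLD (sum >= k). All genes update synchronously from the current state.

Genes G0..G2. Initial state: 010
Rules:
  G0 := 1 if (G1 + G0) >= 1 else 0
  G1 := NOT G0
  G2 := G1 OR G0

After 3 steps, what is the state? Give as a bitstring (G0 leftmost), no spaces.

Step 1: G0=(1+0>=1)=1 G1=NOT G0=NOT 0=1 G2=G1|G0=1|0=1 -> 111
Step 2: G0=(1+1>=1)=1 G1=NOT G0=NOT 1=0 G2=G1|G0=1|1=1 -> 101
Step 3: G0=(0+1>=1)=1 G1=NOT G0=NOT 1=0 G2=G1|G0=0|1=1 -> 101

101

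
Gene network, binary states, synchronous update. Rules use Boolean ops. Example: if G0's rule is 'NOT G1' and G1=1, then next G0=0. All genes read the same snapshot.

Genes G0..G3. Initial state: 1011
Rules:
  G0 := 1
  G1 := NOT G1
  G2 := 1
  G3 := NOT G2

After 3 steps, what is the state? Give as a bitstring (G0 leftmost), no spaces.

Step 1: G0=1(const) G1=NOT G1=NOT 0=1 G2=1(const) G3=NOT G2=NOT 1=0 -> 1110
Step 2: G0=1(const) G1=NOT G1=NOT 1=0 G2=1(const) G3=NOT G2=NOT 1=0 -> 1010
Step 3: G0=1(const) G1=NOT G1=NOT 0=1 G2=1(const) G3=NOT G2=NOT 1=0 -> 1110

1110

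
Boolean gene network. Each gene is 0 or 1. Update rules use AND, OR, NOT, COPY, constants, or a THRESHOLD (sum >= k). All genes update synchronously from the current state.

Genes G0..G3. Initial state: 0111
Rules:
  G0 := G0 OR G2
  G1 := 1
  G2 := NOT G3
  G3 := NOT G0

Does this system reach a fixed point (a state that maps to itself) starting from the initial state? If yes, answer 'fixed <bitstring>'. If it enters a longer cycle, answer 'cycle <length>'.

Answer: fixed 1110

Derivation:
Step 0: 0111
Step 1: G0=G0|G2=0|1=1 G1=1(const) G2=NOT G3=NOT 1=0 G3=NOT G0=NOT 0=1 -> 1101
Step 2: G0=G0|G2=1|0=1 G1=1(const) G2=NOT G3=NOT 1=0 G3=NOT G0=NOT 1=0 -> 1100
Step 3: G0=G0|G2=1|0=1 G1=1(const) G2=NOT G3=NOT 0=1 G3=NOT G0=NOT 1=0 -> 1110
Step 4: G0=G0|G2=1|1=1 G1=1(const) G2=NOT G3=NOT 0=1 G3=NOT G0=NOT 1=0 -> 1110
Fixed point reached at step 3: 1110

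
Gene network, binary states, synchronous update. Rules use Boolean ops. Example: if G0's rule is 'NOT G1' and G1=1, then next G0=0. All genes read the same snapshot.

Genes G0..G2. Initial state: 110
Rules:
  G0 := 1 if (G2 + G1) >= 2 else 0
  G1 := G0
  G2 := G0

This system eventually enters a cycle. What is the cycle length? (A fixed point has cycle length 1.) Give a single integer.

Step 0: 110
Step 1: G0=(0+1>=2)=0 G1=G0=1 G2=G0=1 -> 011
Step 2: G0=(1+1>=2)=1 G1=G0=0 G2=G0=0 -> 100
Step 3: G0=(0+0>=2)=0 G1=G0=1 G2=G0=1 -> 011
State from step 3 equals state from step 1 -> cycle length 2

Answer: 2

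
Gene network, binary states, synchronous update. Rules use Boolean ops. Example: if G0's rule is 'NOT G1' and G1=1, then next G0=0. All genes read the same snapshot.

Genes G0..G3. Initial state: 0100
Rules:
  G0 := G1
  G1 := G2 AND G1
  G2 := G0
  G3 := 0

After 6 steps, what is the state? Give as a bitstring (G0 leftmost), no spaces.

Step 1: G0=G1=1 G1=G2&G1=0&1=0 G2=G0=0 G3=0(const) -> 1000
Step 2: G0=G1=0 G1=G2&G1=0&0=0 G2=G0=1 G3=0(const) -> 0010
Step 3: G0=G1=0 G1=G2&G1=1&0=0 G2=G0=0 G3=0(const) -> 0000
Step 4: G0=G1=0 G1=G2&G1=0&0=0 G2=G0=0 G3=0(const) -> 0000
Step 5: G0=G1=0 G1=G2&G1=0&0=0 G2=G0=0 G3=0(const) -> 0000
Step 6: G0=G1=0 G1=G2&G1=0&0=0 G2=G0=0 G3=0(const) -> 0000

0000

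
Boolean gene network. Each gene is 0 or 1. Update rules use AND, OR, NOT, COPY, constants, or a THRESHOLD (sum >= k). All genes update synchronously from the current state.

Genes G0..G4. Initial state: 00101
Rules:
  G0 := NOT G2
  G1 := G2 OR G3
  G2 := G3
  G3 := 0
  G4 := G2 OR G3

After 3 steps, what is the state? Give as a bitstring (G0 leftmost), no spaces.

Step 1: G0=NOT G2=NOT 1=0 G1=G2|G3=1|0=1 G2=G3=0 G3=0(const) G4=G2|G3=1|0=1 -> 01001
Step 2: G0=NOT G2=NOT 0=1 G1=G2|G3=0|0=0 G2=G3=0 G3=0(const) G4=G2|G3=0|0=0 -> 10000
Step 3: G0=NOT G2=NOT 0=1 G1=G2|G3=0|0=0 G2=G3=0 G3=0(const) G4=G2|G3=0|0=0 -> 10000

10000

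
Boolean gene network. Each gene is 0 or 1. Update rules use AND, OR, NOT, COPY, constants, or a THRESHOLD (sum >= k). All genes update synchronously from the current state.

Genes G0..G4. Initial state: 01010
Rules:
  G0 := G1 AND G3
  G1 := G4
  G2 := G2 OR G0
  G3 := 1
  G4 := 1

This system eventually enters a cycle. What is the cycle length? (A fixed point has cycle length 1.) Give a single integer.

Answer: 1

Derivation:
Step 0: 01010
Step 1: G0=G1&G3=1&1=1 G1=G4=0 G2=G2|G0=0|0=0 G3=1(const) G4=1(const) -> 10011
Step 2: G0=G1&G3=0&1=0 G1=G4=1 G2=G2|G0=0|1=1 G3=1(const) G4=1(const) -> 01111
Step 3: G0=G1&G3=1&1=1 G1=G4=1 G2=G2|G0=1|0=1 G3=1(const) G4=1(const) -> 11111
Step 4: G0=G1&G3=1&1=1 G1=G4=1 G2=G2|G0=1|1=1 G3=1(const) G4=1(const) -> 11111
State from step 4 equals state from step 3 -> cycle length 1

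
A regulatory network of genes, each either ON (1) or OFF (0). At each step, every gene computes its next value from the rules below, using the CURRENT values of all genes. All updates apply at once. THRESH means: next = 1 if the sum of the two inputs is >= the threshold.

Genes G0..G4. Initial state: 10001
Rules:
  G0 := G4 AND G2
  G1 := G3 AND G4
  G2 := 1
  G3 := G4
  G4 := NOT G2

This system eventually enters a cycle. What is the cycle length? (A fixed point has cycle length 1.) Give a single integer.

Answer: 1

Derivation:
Step 0: 10001
Step 1: G0=G4&G2=1&0=0 G1=G3&G4=0&1=0 G2=1(const) G3=G4=1 G4=NOT G2=NOT 0=1 -> 00111
Step 2: G0=G4&G2=1&1=1 G1=G3&G4=1&1=1 G2=1(const) G3=G4=1 G4=NOT G2=NOT 1=0 -> 11110
Step 3: G0=G4&G2=0&1=0 G1=G3&G4=1&0=0 G2=1(const) G3=G4=0 G4=NOT G2=NOT 1=0 -> 00100
Step 4: G0=G4&G2=0&1=0 G1=G3&G4=0&0=0 G2=1(const) G3=G4=0 G4=NOT G2=NOT 1=0 -> 00100
State from step 4 equals state from step 3 -> cycle length 1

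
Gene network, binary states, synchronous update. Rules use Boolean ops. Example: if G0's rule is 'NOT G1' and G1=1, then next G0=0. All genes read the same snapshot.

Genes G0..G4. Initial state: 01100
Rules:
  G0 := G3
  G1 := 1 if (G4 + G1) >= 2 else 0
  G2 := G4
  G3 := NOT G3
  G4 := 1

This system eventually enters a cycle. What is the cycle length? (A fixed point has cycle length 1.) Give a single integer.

Answer: 2

Derivation:
Step 0: 01100
Step 1: G0=G3=0 G1=(0+1>=2)=0 G2=G4=0 G3=NOT G3=NOT 0=1 G4=1(const) -> 00011
Step 2: G0=G3=1 G1=(1+0>=2)=0 G2=G4=1 G3=NOT G3=NOT 1=0 G4=1(const) -> 10101
Step 3: G0=G3=0 G1=(1+0>=2)=0 G2=G4=1 G3=NOT G3=NOT 0=1 G4=1(const) -> 00111
Step 4: G0=G3=1 G1=(1+0>=2)=0 G2=G4=1 G3=NOT G3=NOT 1=0 G4=1(const) -> 10101
State from step 4 equals state from step 2 -> cycle length 2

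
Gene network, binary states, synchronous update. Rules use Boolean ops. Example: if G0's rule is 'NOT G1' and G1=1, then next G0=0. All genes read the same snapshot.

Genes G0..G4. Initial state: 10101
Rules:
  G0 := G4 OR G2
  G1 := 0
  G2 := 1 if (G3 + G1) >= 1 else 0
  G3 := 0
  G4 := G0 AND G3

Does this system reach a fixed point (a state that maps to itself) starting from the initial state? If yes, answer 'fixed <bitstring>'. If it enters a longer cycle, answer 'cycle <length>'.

Step 0: 10101
Step 1: G0=G4|G2=1|1=1 G1=0(const) G2=(0+0>=1)=0 G3=0(const) G4=G0&G3=1&0=0 -> 10000
Step 2: G0=G4|G2=0|0=0 G1=0(const) G2=(0+0>=1)=0 G3=0(const) G4=G0&G3=1&0=0 -> 00000
Step 3: G0=G4|G2=0|0=0 G1=0(const) G2=(0+0>=1)=0 G3=0(const) G4=G0&G3=0&0=0 -> 00000
Fixed point reached at step 2: 00000

Answer: fixed 00000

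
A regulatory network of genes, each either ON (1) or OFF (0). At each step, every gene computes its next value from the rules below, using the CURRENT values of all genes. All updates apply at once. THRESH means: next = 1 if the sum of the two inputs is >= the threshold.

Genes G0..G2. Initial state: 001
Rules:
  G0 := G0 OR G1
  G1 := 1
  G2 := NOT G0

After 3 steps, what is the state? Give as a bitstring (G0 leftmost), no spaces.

Step 1: G0=G0|G1=0|0=0 G1=1(const) G2=NOT G0=NOT 0=1 -> 011
Step 2: G0=G0|G1=0|1=1 G1=1(const) G2=NOT G0=NOT 0=1 -> 111
Step 3: G0=G0|G1=1|1=1 G1=1(const) G2=NOT G0=NOT 1=0 -> 110

110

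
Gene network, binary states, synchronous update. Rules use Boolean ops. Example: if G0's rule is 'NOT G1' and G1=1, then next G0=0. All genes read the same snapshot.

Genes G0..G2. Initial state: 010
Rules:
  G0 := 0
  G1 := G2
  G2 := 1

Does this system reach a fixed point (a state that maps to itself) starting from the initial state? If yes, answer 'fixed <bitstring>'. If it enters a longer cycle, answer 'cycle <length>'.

Answer: fixed 011

Derivation:
Step 0: 010
Step 1: G0=0(const) G1=G2=0 G2=1(const) -> 001
Step 2: G0=0(const) G1=G2=1 G2=1(const) -> 011
Step 3: G0=0(const) G1=G2=1 G2=1(const) -> 011
Fixed point reached at step 2: 011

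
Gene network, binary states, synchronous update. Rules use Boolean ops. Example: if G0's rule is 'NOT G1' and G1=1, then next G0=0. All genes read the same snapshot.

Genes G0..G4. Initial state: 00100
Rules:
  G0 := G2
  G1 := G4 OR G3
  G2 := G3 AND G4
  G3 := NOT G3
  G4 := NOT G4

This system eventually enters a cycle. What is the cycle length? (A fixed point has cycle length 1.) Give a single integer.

Step 0: 00100
Step 1: G0=G2=1 G1=G4|G3=0|0=0 G2=G3&G4=0&0=0 G3=NOT G3=NOT 0=1 G4=NOT G4=NOT 0=1 -> 10011
Step 2: G0=G2=0 G1=G4|G3=1|1=1 G2=G3&G4=1&1=1 G3=NOT G3=NOT 1=0 G4=NOT G4=NOT 1=0 -> 01100
Step 3: G0=G2=1 G1=G4|G3=0|0=0 G2=G3&G4=0&0=0 G3=NOT G3=NOT 0=1 G4=NOT G4=NOT 0=1 -> 10011
State from step 3 equals state from step 1 -> cycle length 2

Answer: 2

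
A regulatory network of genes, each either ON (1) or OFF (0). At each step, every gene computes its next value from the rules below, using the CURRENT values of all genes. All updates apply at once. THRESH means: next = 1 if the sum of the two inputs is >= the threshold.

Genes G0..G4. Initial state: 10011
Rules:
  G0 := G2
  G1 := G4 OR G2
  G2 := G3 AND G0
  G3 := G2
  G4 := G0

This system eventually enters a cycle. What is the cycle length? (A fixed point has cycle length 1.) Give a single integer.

Answer: 2

Derivation:
Step 0: 10011
Step 1: G0=G2=0 G1=G4|G2=1|0=1 G2=G3&G0=1&1=1 G3=G2=0 G4=G0=1 -> 01101
Step 2: G0=G2=1 G1=G4|G2=1|1=1 G2=G3&G0=0&0=0 G3=G2=1 G4=G0=0 -> 11010
Step 3: G0=G2=0 G1=G4|G2=0|0=0 G2=G3&G0=1&1=1 G3=G2=0 G4=G0=1 -> 00101
Step 4: G0=G2=1 G1=G4|G2=1|1=1 G2=G3&G0=0&0=0 G3=G2=1 G4=G0=0 -> 11010
State from step 4 equals state from step 2 -> cycle length 2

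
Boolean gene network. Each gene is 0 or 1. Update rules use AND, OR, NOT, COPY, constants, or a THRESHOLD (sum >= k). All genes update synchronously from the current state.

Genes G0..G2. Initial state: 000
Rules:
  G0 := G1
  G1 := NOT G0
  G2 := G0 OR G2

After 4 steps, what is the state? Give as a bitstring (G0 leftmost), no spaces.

Step 1: G0=G1=0 G1=NOT G0=NOT 0=1 G2=G0|G2=0|0=0 -> 010
Step 2: G0=G1=1 G1=NOT G0=NOT 0=1 G2=G0|G2=0|0=0 -> 110
Step 3: G0=G1=1 G1=NOT G0=NOT 1=0 G2=G0|G2=1|0=1 -> 101
Step 4: G0=G1=0 G1=NOT G0=NOT 1=0 G2=G0|G2=1|1=1 -> 001

001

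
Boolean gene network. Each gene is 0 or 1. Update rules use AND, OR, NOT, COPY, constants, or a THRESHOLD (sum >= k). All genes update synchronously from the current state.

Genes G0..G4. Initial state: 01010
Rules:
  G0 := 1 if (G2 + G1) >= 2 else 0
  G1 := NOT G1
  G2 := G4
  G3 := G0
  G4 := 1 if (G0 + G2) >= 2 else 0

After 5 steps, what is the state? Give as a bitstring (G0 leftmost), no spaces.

Step 1: G0=(0+1>=2)=0 G1=NOT G1=NOT 1=0 G2=G4=0 G3=G0=0 G4=(0+0>=2)=0 -> 00000
Step 2: G0=(0+0>=2)=0 G1=NOT G1=NOT 0=1 G2=G4=0 G3=G0=0 G4=(0+0>=2)=0 -> 01000
Step 3: G0=(0+1>=2)=0 G1=NOT G1=NOT 1=0 G2=G4=0 G3=G0=0 G4=(0+0>=2)=0 -> 00000
Step 4: G0=(0+0>=2)=0 G1=NOT G1=NOT 0=1 G2=G4=0 G3=G0=0 G4=(0+0>=2)=0 -> 01000
Step 5: G0=(0+1>=2)=0 G1=NOT G1=NOT 1=0 G2=G4=0 G3=G0=0 G4=(0+0>=2)=0 -> 00000

00000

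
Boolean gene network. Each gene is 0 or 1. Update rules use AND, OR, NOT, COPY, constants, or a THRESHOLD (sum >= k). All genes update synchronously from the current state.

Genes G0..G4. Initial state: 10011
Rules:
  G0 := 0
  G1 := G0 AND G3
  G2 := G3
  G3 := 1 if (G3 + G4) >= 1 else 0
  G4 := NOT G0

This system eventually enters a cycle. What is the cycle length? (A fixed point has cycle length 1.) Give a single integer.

Step 0: 10011
Step 1: G0=0(const) G1=G0&G3=1&1=1 G2=G3=1 G3=(1+1>=1)=1 G4=NOT G0=NOT 1=0 -> 01110
Step 2: G0=0(const) G1=G0&G3=0&1=0 G2=G3=1 G3=(1+0>=1)=1 G4=NOT G0=NOT 0=1 -> 00111
Step 3: G0=0(const) G1=G0&G3=0&1=0 G2=G3=1 G3=(1+1>=1)=1 G4=NOT G0=NOT 0=1 -> 00111
State from step 3 equals state from step 2 -> cycle length 1

Answer: 1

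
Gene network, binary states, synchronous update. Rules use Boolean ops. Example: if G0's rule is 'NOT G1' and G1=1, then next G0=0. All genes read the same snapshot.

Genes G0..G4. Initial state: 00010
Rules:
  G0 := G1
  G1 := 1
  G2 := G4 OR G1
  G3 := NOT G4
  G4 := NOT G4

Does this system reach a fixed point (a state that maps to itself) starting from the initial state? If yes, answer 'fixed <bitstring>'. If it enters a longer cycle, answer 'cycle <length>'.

Answer: cycle 2

Derivation:
Step 0: 00010
Step 1: G0=G1=0 G1=1(const) G2=G4|G1=0|0=0 G3=NOT G4=NOT 0=1 G4=NOT G4=NOT 0=1 -> 01011
Step 2: G0=G1=1 G1=1(const) G2=G4|G1=1|1=1 G3=NOT G4=NOT 1=0 G4=NOT G4=NOT 1=0 -> 11100
Step 3: G0=G1=1 G1=1(const) G2=G4|G1=0|1=1 G3=NOT G4=NOT 0=1 G4=NOT G4=NOT 0=1 -> 11111
Step 4: G0=G1=1 G1=1(const) G2=G4|G1=1|1=1 G3=NOT G4=NOT 1=0 G4=NOT G4=NOT 1=0 -> 11100
Cycle of length 2 starting at step 2 -> no fixed point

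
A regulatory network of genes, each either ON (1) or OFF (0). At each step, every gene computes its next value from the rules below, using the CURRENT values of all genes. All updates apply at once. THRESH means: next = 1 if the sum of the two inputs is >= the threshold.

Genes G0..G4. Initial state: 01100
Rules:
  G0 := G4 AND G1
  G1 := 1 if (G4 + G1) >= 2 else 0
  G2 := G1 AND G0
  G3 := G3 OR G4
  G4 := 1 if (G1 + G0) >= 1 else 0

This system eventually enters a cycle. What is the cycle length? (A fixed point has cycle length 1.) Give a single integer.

Answer: 1

Derivation:
Step 0: 01100
Step 1: G0=G4&G1=0&1=0 G1=(0+1>=2)=0 G2=G1&G0=1&0=0 G3=G3|G4=0|0=0 G4=(1+0>=1)=1 -> 00001
Step 2: G0=G4&G1=1&0=0 G1=(1+0>=2)=0 G2=G1&G0=0&0=0 G3=G3|G4=0|1=1 G4=(0+0>=1)=0 -> 00010
Step 3: G0=G4&G1=0&0=0 G1=(0+0>=2)=0 G2=G1&G0=0&0=0 G3=G3|G4=1|0=1 G4=(0+0>=1)=0 -> 00010
State from step 3 equals state from step 2 -> cycle length 1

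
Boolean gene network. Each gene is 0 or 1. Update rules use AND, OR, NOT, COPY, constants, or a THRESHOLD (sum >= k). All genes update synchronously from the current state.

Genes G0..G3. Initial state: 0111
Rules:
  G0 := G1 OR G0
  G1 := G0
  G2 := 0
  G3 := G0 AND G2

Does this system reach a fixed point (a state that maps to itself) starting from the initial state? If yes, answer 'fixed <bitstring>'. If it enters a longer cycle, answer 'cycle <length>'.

Step 0: 0111
Step 1: G0=G1|G0=1|0=1 G1=G0=0 G2=0(const) G3=G0&G2=0&1=0 -> 1000
Step 2: G0=G1|G0=0|1=1 G1=G0=1 G2=0(const) G3=G0&G2=1&0=0 -> 1100
Step 3: G0=G1|G0=1|1=1 G1=G0=1 G2=0(const) G3=G0&G2=1&0=0 -> 1100
Fixed point reached at step 2: 1100

Answer: fixed 1100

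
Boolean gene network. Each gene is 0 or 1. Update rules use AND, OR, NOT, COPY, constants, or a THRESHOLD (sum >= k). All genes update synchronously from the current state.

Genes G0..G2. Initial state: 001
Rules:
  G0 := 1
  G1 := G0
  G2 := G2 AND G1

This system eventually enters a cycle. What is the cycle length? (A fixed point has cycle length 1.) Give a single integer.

Answer: 1

Derivation:
Step 0: 001
Step 1: G0=1(const) G1=G0=0 G2=G2&G1=1&0=0 -> 100
Step 2: G0=1(const) G1=G0=1 G2=G2&G1=0&0=0 -> 110
Step 3: G0=1(const) G1=G0=1 G2=G2&G1=0&1=0 -> 110
State from step 3 equals state from step 2 -> cycle length 1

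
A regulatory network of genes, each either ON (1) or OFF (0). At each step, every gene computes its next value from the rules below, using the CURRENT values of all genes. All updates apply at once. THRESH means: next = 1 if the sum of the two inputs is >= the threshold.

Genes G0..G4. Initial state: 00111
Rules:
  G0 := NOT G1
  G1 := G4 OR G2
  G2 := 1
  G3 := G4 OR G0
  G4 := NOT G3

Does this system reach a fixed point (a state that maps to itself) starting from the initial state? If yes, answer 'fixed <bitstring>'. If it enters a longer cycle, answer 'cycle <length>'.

Step 0: 00111
Step 1: G0=NOT G1=NOT 0=1 G1=G4|G2=1|1=1 G2=1(const) G3=G4|G0=1|0=1 G4=NOT G3=NOT 1=0 -> 11110
Step 2: G0=NOT G1=NOT 1=0 G1=G4|G2=0|1=1 G2=1(const) G3=G4|G0=0|1=1 G4=NOT G3=NOT 1=0 -> 01110
Step 3: G0=NOT G1=NOT 1=0 G1=G4|G2=0|1=1 G2=1(const) G3=G4|G0=0|0=0 G4=NOT G3=NOT 1=0 -> 01100
Step 4: G0=NOT G1=NOT 1=0 G1=G4|G2=0|1=1 G2=1(const) G3=G4|G0=0|0=0 G4=NOT G3=NOT 0=1 -> 01101
Step 5: G0=NOT G1=NOT 1=0 G1=G4|G2=1|1=1 G2=1(const) G3=G4|G0=1|0=1 G4=NOT G3=NOT 0=1 -> 01111
Step 6: G0=NOT G1=NOT 1=0 G1=G4|G2=1|1=1 G2=1(const) G3=G4|G0=1|0=1 G4=NOT G3=NOT 1=0 -> 01110
Cycle of length 4 starting at step 2 -> no fixed point

Answer: cycle 4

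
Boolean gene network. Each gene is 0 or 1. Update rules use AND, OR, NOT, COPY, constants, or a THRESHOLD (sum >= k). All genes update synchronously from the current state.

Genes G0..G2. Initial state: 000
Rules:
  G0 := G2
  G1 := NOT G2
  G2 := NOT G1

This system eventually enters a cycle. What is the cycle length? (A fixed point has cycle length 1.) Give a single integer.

Answer: 2

Derivation:
Step 0: 000
Step 1: G0=G2=0 G1=NOT G2=NOT 0=1 G2=NOT G1=NOT 0=1 -> 011
Step 2: G0=G2=1 G1=NOT G2=NOT 1=0 G2=NOT G1=NOT 1=0 -> 100
Step 3: G0=G2=0 G1=NOT G2=NOT 0=1 G2=NOT G1=NOT 0=1 -> 011
State from step 3 equals state from step 1 -> cycle length 2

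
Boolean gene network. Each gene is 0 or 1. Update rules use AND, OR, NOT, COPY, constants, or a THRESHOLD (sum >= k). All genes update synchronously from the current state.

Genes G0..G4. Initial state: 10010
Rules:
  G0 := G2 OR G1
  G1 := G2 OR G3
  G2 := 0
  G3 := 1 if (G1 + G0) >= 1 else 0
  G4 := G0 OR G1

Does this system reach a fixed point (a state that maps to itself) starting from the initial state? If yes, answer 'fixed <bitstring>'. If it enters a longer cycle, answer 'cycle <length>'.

Step 0: 10010
Step 1: G0=G2|G1=0|0=0 G1=G2|G3=0|1=1 G2=0(const) G3=(0+1>=1)=1 G4=G0|G1=1|0=1 -> 01011
Step 2: G0=G2|G1=0|1=1 G1=G2|G3=0|1=1 G2=0(const) G3=(1+0>=1)=1 G4=G0|G1=0|1=1 -> 11011
Step 3: G0=G2|G1=0|1=1 G1=G2|G3=0|1=1 G2=0(const) G3=(1+1>=1)=1 G4=G0|G1=1|1=1 -> 11011
Fixed point reached at step 2: 11011

Answer: fixed 11011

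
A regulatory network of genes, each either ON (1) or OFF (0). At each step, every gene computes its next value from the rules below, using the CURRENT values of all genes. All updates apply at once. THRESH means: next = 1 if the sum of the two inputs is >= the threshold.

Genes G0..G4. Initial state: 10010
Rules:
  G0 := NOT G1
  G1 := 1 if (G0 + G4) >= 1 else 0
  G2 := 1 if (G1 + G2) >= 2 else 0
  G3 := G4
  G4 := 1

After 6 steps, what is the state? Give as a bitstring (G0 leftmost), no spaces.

Step 1: G0=NOT G1=NOT 0=1 G1=(1+0>=1)=1 G2=(0+0>=2)=0 G3=G4=0 G4=1(const) -> 11001
Step 2: G0=NOT G1=NOT 1=0 G1=(1+1>=1)=1 G2=(1+0>=2)=0 G3=G4=1 G4=1(const) -> 01011
Step 3: G0=NOT G1=NOT 1=0 G1=(0+1>=1)=1 G2=(1+0>=2)=0 G3=G4=1 G4=1(const) -> 01011
Step 4: G0=NOT G1=NOT 1=0 G1=(0+1>=1)=1 G2=(1+0>=2)=0 G3=G4=1 G4=1(const) -> 01011
Step 5: G0=NOT G1=NOT 1=0 G1=(0+1>=1)=1 G2=(1+0>=2)=0 G3=G4=1 G4=1(const) -> 01011
Step 6: G0=NOT G1=NOT 1=0 G1=(0+1>=1)=1 G2=(1+0>=2)=0 G3=G4=1 G4=1(const) -> 01011

01011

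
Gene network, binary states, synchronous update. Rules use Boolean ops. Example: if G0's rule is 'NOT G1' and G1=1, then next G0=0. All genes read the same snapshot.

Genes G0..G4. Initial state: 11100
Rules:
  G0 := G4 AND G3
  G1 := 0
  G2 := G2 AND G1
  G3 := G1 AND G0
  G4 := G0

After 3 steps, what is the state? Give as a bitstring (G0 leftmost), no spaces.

Step 1: G0=G4&G3=0&0=0 G1=0(const) G2=G2&G1=1&1=1 G3=G1&G0=1&1=1 G4=G0=1 -> 00111
Step 2: G0=G4&G3=1&1=1 G1=0(const) G2=G2&G1=1&0=0 G3=G1&G0=0&0=0 G4=G0=0 -> 10000
Step 3: G0=G4&G3=0&0=0 G1=0(const) G2=G2&G1=0&0=0 G3=G1&G0=0&1=0 G4=G0=1 -> 00001

00001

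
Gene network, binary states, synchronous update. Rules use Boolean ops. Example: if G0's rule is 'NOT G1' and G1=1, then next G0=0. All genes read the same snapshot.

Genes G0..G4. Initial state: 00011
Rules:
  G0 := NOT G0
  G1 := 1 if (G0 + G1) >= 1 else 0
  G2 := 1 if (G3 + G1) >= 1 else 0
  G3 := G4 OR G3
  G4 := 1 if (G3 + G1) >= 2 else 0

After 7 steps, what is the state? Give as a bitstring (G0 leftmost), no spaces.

Step 1: G0=NOT G0=NOT 0=1 G1=(0+0>=1)=0 G2=(1+0>=1)=1 G3=G4|G3=1|1=1 G4=(1+0>=2)=0 -> 10110
Step 2: G0=NOT G0=NOT 1=0 G1=(1+0>=1)=1 G2=(1+0>=1)=1 G3=G4|G3=0|1=1 G4=(1+0>=2)=0 -> 01110
Step 3: G0=NOT G0=NOT 0=1 G1=(0+1>=1)=1 G2=(1+1>=1)=1 G3=G4|G3=0|1=1 G4=(1+1>=2)=1 -> 11111
Step 4: G0=NOT G0=NOT 1=0 G1=(1+1>=1)=1 G2=(1+1>=1)=1 G3=G4|G3=1|1=1 G4=(1+1>=2)=1 -> 01111
Step 5: G0=NOT G0=NOT 0=1 G1=(0+1>=1)=1 G2=(1+1>=1)=1 G3=G4|G3=1|1=1 G4=(1+1>=2)=1 -> 11111
Step 6: G0=NOT G0=NOT 1=0 G1=(1+1>=1)=1 G2=(1+1>=1)=1 G3=G4|G3=1|1=1 G4=(1+1>=2)=1 -> 01111
Step 7: G0=NOT G0=NOT 0=1 G1=(0+1>=1)=1 G2=(1+1>=1)=1 G3=G4|G3=1|1=1 G4=(1+1>=2)=1 -> 11111

11111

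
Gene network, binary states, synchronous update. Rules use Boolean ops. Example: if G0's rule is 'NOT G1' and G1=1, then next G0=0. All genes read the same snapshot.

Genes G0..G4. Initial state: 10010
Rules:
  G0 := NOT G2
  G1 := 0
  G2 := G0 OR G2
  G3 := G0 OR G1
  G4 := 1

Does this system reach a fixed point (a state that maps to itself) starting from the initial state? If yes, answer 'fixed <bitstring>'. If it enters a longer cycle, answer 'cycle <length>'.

Answer: fixed 00101

Derivation:
Step 0: 10010
Step 1: G0=NOT G2=NOT 0=1 G1=0(const) G2=G0|G2=1|0=1 G3=G0|G1=1|0=1 G4=1(const) -> 10111
Step 2: G0=NOT G2=NOT 1=0 G1=0(const) G2=G0|G2=1|1=1 G3=G0|G1=1|0=1 G4=1(const) -> 00111
Step 3: G0=NOT G2=NOT 1=0 G1=0(const) G2=G0|G2=0|1=1 G3=G0|G1=0|0=0 G4=1(const) -> 00101
Step 4: G0=NOT G2=NOT 1=0 G1=0(const) G2=G0|G2=0|1=1 G3=G0|G1=0|0=0 G4=1(const) -> 00101
Fixed point reached at step 3: 00101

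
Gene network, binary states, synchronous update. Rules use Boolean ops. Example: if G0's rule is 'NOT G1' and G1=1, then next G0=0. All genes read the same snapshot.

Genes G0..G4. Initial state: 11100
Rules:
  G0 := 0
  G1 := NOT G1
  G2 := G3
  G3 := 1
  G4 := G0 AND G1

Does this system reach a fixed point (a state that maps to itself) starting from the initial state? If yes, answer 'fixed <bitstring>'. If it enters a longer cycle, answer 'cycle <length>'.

Answer: cycle 2

Derivation:
Step 0: 11100
Step 1: G0=0(const) G1=NOT G1=NOT 1=0 G2=G3=0 G3=1(const) G4=G0&G1=1&1=1 -> 00011
Step 2: G0=0(const) G1=NOT G1=NOT 0=1 G2=G3=1 G3=1(const) G4=G0&G1=0&0=0 -> 01110
Step 3: G0=0(const) G1=NOT G1=NOT 1=0 G2=G3=1 G3=1(const) G4=G0&G1=0&1=0 -> 00110
Step 4: G0=0(const) G1=NOT G1=NOT 0=1 G2=G3=1 G3=1(const) G4=G0&G1=0&0=0 -> 01110
Cycle of length 2 starting at step 2 -> no fixed point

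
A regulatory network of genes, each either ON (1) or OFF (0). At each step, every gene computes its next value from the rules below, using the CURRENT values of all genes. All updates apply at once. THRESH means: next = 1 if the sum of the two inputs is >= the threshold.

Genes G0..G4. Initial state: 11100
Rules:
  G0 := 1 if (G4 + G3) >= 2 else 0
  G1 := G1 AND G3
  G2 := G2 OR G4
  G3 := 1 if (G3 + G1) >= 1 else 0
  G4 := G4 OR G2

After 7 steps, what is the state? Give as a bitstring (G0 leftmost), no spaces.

Step 1: G0=(0+0>=2)=0 G1=G1&G3=1&0=0 G2=G2|G4=1|0=1 G3=(0+1>=1)=1 G4=G4|G2=0|1=1 -> 00111
Step 2: G0=(1+1>=2)=1 G1=G1&G3=0&1=0 G2=G2|G4=1|1=1 G3=(1+0>=1)=1 G4=G4|G2=1|1=1 -> 10111
Step 3: G0=(1+1>=2)=1 G1=G1&G3=0&1=0 G2=G2|G4=1|1=1 G3=(1+0>=1)=1 G4=G4|G2=1|1=1 -> 10111
Step 4: G0=(1+1>=2)=1 G1=G1&G3=0&1=0 G2=G2|G4=1|1=1 G3=(1+0>=1)=1 G4=G4|G2=1|1=1 -> 10111
Step 5: G0=(1+1>=2)=1 G1=G1&G3=0&1=0 G2=G2|G4=1|1=1 G3=(1+0>=1)=1 G4=G4|G2=1|1=1 -> 10111
Step 6: G0=(1+1>=2)=1 G1=G1&G3=0&1=0 G2=G2|G4=1|1=1 G3=(1+0>=1)=1 G4=G4|G2=1|1=1 -> 10111
Step 7: G0=(1+1>=2)=1 G1=G1&G3=0&1=0 G2=G2|G4=1|1=1 G3=(1+0>=1)=1 G4=G4|G2=1|1=1 -> 10111

10111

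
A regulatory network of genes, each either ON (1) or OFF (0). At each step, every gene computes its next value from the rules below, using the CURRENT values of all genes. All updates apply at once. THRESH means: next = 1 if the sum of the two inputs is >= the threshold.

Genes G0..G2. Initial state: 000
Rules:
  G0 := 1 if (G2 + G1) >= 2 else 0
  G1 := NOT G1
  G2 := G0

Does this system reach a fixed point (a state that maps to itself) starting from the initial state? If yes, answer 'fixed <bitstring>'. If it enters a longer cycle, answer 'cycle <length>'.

Step 0: 000
Step 1: G0=(0+0>=2)=0 G1=NOT G1=NOT 0=1 G2=G0=0 -> 010
Step 2: G0=(0+1>=2)=0 G1=NOT G1=NOT 1=0 G2=G0=0 -> 000
Cycle of length 2 starting at step 0 -> no fixed point

Answer: cycle 2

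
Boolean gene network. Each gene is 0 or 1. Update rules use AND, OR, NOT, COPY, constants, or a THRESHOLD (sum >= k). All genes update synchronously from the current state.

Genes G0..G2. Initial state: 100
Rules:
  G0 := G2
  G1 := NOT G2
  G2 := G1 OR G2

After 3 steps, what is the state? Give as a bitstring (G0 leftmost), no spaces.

Step 1: G0=G2=0 G1=NOT G2=NOT 0=1 G2=G1|G2=0|0=0 -> 010
Step 2: G0=G2=0 G1=NOT G2=NOT 0=1 G2=G1|G2=1|0=1 -> 011
Step 3: G0=G2=1 G1=NOT G2=NOT 1=0 G2=G1|G2=1|1=1 -> 101

101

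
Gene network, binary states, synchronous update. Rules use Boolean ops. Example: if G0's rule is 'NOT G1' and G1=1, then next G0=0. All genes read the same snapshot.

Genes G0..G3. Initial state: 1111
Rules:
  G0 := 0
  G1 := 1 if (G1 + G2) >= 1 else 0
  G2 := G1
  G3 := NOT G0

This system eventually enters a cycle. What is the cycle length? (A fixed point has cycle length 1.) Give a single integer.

Answer: 1

Derivation:
Step 0: 1111
Step 1: G0=0(const) G1=(1+1>=1)=1 G2=G1=1 G3=NOT G0=NOT 1=0 -> 0110
Step 2: G0=0(const) G1=(1+1>=1)=1 G2=G1=1 G3=NOT G0=NOT 0=1 -> 0111
Step 3: G0=0(const) G1=(1+1>=1)=1 G2=G1=1 G3=NOT G0=NOT 0=1 -> 0111
State from step 3 equals state from step 2 -> cycle length 1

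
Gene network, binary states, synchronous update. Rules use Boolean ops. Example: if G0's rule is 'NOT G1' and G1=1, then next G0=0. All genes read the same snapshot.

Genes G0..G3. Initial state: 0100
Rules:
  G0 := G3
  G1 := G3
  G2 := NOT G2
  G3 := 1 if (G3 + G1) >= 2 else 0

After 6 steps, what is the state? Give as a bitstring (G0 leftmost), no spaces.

Step 1: G0=G3=0 G1=G3=0 G2=NOT G2=NOT 0=1 G3=(0+1>=2)=0 -> 0010
Step 2: G0=G3=0 G1=G3=0 G2=NOT G2=NOT 1=0 G3=(0+0>=2)=0 -> 0000
Step 3: G0=G3=0 G1=G3=0 G2=NOT G2=NOT 0=1 G3=(0+0>=2)=0 -> 0010
Step 4: G0=G3=0 G1=G3=0 G2=NOT G2=NOT 1=0 G3=(0+0>=2)=0 -> 0000
Step 5: G0=G3=0 G1=G3=0 G2=NOT G2=NOT 0=1 G3=(0+0>=2)=0 -> 0010
Step 6: G0=G3=0 G1=G3=0 G2=NOT G2=NOT 1=0 G3=(0+0>=2)=0 -> 0000

0000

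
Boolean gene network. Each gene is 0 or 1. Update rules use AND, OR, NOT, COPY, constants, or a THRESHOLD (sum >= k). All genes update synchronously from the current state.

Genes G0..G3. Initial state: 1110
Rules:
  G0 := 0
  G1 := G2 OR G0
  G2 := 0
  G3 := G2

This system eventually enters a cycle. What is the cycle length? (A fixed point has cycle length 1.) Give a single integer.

Step 0: 1110
Step 1: G0=0(const) G1=G2|G0=1|1=1 G2=0(const) G3=G2=1 -> 0101
Step 2: G0=0(const) G1=G2|G0=0|0=0 G2=0(const) G3=G2=0 -> 0000
Step 3: G0=0(const) G1=G2|G0=0|0=0 G2=0(const) G3=G2=0 -> 0000
State from step 3 equals state from step 2 -> cycle length 1

Answer: 1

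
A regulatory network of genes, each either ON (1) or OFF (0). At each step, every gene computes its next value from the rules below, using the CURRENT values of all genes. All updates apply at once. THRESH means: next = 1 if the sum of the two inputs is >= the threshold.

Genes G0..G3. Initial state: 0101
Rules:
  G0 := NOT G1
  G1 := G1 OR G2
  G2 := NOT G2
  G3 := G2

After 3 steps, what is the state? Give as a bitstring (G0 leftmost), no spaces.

Step 1: G0=NOT G1=NOT 1=0 G1=G1|G2=1|0=1 G2=NOT G2=NOT 0=1 G3=G2=0 -> 0110
Step 2: G0=NOT G1=NOT 1=0 G1=G1|G2=1|1=1 G2=NOT G2=NOT 1=0 G3=G2=1 -> 0101
Step 3: G0=NOT G1=NOT 1=0 G1=G1|G2=1|0=1 G2=NOT G2=NOT 0=1 G3=G2=0 -> 0110

0110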